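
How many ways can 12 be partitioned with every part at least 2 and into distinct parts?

8

The partitions of 12 that satisfy the conditions:
12
10,2
9,3
8,4
7,5
7,3,2
6,4,2
5,4,3
That's 8 in total.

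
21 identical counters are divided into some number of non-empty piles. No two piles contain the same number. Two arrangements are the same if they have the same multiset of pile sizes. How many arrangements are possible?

76

Counting exhaustively, 76 partitions satisfy the conditions.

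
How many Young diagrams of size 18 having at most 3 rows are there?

37

A partial list (first 12 by largest part):
18
1+17
2+16
1+1+16
3+15
1+2+15
4+14
1+3+14
2+2+14
5+13
1+4+13
2+3+13
…and 25 more, for 37 total.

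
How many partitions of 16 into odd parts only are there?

32

There are too many to list fully; the first 12 (by largest part) are:
15 + 1
13 + 3
13 + 1 + 1 + 1
11 + 5
11 + 3 + 1 + 1
11 + 1 + 1 + 1 + 1 + 1
9 + 7
9 + 5 + 1 + 1
9 + 3 + 3 + 1
9 + 3 + 1 + 1 + 1 + 1
9 + 1 + 1 + 1 + 1 + 1 + 1 + 1
7 + 7 + 1 + 1
…and 20 more, for 32 total.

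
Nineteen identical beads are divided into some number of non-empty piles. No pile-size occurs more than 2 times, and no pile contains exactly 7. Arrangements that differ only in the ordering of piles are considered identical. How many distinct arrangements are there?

There are 127 such partitions.

127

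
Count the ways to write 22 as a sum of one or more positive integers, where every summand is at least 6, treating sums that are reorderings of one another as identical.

Listing the qualifying partitions of 22:
22
16+6
15+7
14+8
13+9
12+10
11+11
10+6+6
9+7+6
8+8+6
8+7+7
That's 11 in total.

11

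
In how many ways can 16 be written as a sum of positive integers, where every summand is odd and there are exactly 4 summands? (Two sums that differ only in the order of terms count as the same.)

Listing the qualifying partitions of 16:
13 + 1 + 1 + 1
11 + 3 + 1 + 1
9 + 5 + 1 + 1
9 + 3 + 3 + 1
7 + 7 + 1 + 1
7 + 5 + 3 + 1
7 + 3 + 3 + 3
5 + 5 + 5 + 1
5 + 5 + 3 + 3

9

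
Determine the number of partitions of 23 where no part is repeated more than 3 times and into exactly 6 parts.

138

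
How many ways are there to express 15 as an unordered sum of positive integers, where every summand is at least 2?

41

A partial list (first 12 by largest part):
15
13+2
12+3
11+4
11+2+2
10+5
10+3+2
9+6
9+4+2
9+3+3
9+2+2+2
8+7
…and 29 more, for 41 total.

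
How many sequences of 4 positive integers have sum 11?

Equivalently, choose which 3 of the 10 gaps become plus signs: C(10,3) = 120.

120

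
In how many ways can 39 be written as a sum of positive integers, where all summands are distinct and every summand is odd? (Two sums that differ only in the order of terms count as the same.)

41

A partial list (first 12 by largest part):
39
1 + 3 + 35
1 + 5 + 33
1 + 7 + 31
3 + 5 + 31
1 + 9 + 29
3 + 7 + 29
1 + 11 + 27
3 + 9 + 27
5 + 7 + 27
1 + 13 + 25
3 + 11 + 25
…and 29 more, for 41 total.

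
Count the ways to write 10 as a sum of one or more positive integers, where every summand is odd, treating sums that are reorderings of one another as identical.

10

The partitions of 10 that satisfy the conditions:
9 + 1
7 + 3
7 + 1 + 1 + 1
5 + 5
5 + 3 + 1 + 1
5 + 1 + 1 + 1 + 1 + 1
3 + 3 + 3 + 1
3 + 3 + 1 + 1 + 1 + 1
3 + 1 + 1 + 1 + 1 + 1 + 1 + 1
1 + 1 + 1 + 1 + 1 + 1 + 1 + 1 + 1 + 1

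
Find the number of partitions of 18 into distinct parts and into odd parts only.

5

They are:
17+1
15+3
13+5
11+7
9+5+3+1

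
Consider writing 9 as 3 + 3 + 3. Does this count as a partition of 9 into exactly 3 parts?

The parts sum to 9, and the condition 'there are exactly 3 summands' holds.

Yes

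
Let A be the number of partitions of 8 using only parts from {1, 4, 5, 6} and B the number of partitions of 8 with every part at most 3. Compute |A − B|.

Partitions of 8 using only parts from {1, 4, 5, 6}: 5.
Partitions of 8 with every part at most 3: 10.
|5 − 10| = 5.

5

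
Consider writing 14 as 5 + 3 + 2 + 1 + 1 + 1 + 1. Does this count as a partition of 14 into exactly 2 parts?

The parts sum to 14, and the condition 'there are exactly 2 summands' is violated.

No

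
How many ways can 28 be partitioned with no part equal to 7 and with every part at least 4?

73

Enumerating by decreasing first part gives 73 partitions in all.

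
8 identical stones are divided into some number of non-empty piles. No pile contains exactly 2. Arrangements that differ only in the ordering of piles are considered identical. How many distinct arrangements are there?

Enumerating:
8
7, 1
6, 1, 1
5, 3
5, 1, 1, 1
4, 4
4, 3, 1
4, 1, 1, 1, 1
3, 3, 1, 1
3, 1, 1, 1, 1, 1
1, 1, 1, 1, 1, 1, 1, 1
That's 11 in total.

11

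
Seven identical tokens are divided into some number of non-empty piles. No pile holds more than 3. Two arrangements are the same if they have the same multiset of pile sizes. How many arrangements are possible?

Enumerating:
3, 3, 1
3, 2, 2
3, 2, 1, 1
3, 1, 1, 1, 1
2, 2, 2, 1
2, 2, 1, 1, 1
2, 1, 1, 1, 1, 1
1, 1, 1, 1, 1, 1, 1
Counting gives 8.

8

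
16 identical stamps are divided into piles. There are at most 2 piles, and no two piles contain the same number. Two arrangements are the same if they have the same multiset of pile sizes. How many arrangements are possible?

They are:
16
15 + 1
14 + 2
13 + 3
12 + 4
11 + 5
10 + 6
9 + 7

8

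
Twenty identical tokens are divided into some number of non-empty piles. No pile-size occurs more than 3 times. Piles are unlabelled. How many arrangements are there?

320

There are 320 such partitions.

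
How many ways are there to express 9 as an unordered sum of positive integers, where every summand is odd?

8

Listing the qualifying partitions of 9:
9
1, 1, 7
1, 3, 5
1, 1, 1, 1, 5
3, 3, 3
1, 1, 1, 3, 3
1, 1, 1, 1, 1, 1, 3
1, 1, 1, 1, 1, 1, 1, 1, 1
That's 8 in total.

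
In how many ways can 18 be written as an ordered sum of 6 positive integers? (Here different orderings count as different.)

6188

Equivalently, choose which 5 of the 17 gaps become plus signs: C(17,5) = 6188.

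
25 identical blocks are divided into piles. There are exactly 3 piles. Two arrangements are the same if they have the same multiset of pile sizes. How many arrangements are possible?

52

There are too many to list fully; the first 12 (by largest part) are:
1 + 1 + 23
1 + 2 + 22
1 + 3 + 21
2 + 2 + 21
1 + 4 + 20
2 + 3 + 20
1 + 5 + 19
2 + 4 + 19
3 + 3 + 19
1 + 6 + 18
2 + 5 + 18
3 + 4 + 18
…and 40 more, for 52 total.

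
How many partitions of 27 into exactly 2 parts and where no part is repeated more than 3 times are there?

13

Listing the qualifying partitions of 27:
1 + 26
2 + 25
3 + 24
4 + 23
5 + 22
6 + 21
7 + 20
8 + 19
9 + 18
10 + 17
11 + 16
12 + 15
13 + 14
That's 13 in total.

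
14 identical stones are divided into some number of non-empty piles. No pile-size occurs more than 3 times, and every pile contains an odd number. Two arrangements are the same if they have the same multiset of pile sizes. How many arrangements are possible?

11

Enumerating:
13+1
11+3
11+1+1+1
9+5
9+3+1+1
7+7
7+5+1+1
7+3+3+1
5+5+3+1
5+3+3+3
5+3+3+1+1+1
Counting gives 11.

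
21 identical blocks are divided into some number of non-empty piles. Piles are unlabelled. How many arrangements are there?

792

Counting exhaustively, 792 partitions satisfy the conditions.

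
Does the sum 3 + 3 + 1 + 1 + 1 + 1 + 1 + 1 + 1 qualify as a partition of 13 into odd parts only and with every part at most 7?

Yes

The parts sum to 13, and the condition 'every summand is odd' holds; the condition 'no summand exceeds 7' holds.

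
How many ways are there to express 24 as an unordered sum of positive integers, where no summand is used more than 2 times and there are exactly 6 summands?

A full systematic count gives 96.

96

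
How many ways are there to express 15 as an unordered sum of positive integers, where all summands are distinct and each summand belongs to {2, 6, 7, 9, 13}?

Enumerating:
13, 2
9, 6
7, 6, 2

3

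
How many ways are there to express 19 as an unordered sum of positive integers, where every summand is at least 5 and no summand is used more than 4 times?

They are:
19
14 + 5
13 + 6
12 + 7
11 + 8
10 + 9
9 + 5 + 5
8 + 6 + 5
7 + 7 + 5
7 + 6 + 6
Counting gives 10.

10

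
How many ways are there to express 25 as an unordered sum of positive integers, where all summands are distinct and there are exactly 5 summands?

30

A partial list (first 12 by largest part):
15 + 4 + 3 + 2 + 1
14 + 5 + 3 + 2 + 1
13 + 6 + 3 + 2 + 1
13 + 5 + 4 + 2 + 1
12 + 7 + 3 + 2 + 1
12 + 6 + 4 + 2 + 1
12 + 5 + 4 + 3 + 1
11 + 8 + 3 + 2 + 1
11 + 7 + 4 + 2 + 1
11 + 6 + 5 + 2 + 1
11 + 6 + 4 + 3 + 1
11 + 5 + 4 + 3 + 2
…and 18 more, for 30 total.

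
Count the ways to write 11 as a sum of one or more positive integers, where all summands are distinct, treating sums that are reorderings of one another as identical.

12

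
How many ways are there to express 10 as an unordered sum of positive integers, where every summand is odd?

The partitions of 10 that satisfy the conditions:
9 + 1
7 + 3
7 + 1 + 1 + 1
5 + 5
5 + 3 + 1 + 1
5 + 1 + 1 + 1 + 1 + 1
3 + 3 + 3 + 1
3 + 3 + 1 + 1 + 1 + 1
3 + 1 + 1 + 1 + 1 + 1 + 1 + 1
1 + 1 + 1 + 1 + 1 + 1 + 1 + 1 + 1 + 1
That's 10 in total.

10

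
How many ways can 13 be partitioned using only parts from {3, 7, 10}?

Enumerating:
3, 10
3, 3, 7

2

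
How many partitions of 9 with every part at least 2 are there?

8

The partitions of 9 that satisfy the conditions:
9
2,7
3,6
4,5
2,2,5
2,3,4
3,3,3
2,2,2,3
Counting gives 8.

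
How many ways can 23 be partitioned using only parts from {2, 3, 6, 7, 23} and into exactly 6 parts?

Enumerating:
7+7+3+2+2+2
7+6+3+3+2+2
6+6+3+3+3+2
Counting gives 3.

3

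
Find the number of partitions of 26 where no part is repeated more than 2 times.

617

Enumerating by decreasing first part gives 617 partitions in all.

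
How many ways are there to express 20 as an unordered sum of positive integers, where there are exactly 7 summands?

Direct enumeration gives 82 partitions.

82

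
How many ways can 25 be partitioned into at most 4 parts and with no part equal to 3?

133

Enumerating by decreasing first part gives 133 partitions in all.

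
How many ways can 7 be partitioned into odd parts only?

5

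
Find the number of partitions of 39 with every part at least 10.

The partitions of 39 that satisfy the conditions:
39
29,10
28,11
27,12
26,13
25,14
24,15
23,16
22,17
21,18
20,19
19,10,10
18,11,10
17,12,10
17,11,11
16,13,10
16,12,11
15,14,10
15,13,11
15,12,12
14,14,11
14,13,12
13,13,13
Counting gives 23.

23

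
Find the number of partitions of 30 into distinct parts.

296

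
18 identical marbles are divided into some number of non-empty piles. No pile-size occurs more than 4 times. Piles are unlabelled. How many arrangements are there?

262

There are 262 such partitions.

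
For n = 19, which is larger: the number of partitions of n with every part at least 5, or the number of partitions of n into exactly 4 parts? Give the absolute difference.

Partitions of 19 with every part at least 5: 10.
Partitions of 19 into exactly 4 parts: 54.
|10 − 54| = 44.

44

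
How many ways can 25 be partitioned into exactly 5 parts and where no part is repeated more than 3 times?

186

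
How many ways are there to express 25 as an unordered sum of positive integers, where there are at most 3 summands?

A partial list (first 12 by largest part):
25
24 + 1
23 + 2
23 + 1 + 1
22 + 3
22 + 2 + 1
21 + 4
21 + 3 + 1
21 + 2 + 2
20 + 5
20 + 4 + 1
20 + 3 + 2
…and 53 more, for 65 total.

65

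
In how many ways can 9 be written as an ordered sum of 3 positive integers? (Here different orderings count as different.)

28

A composition of 9 into 3 positive parts is chosen by placing 2 dividers among the 8 gaps between 9 units: C(8,2) = 28.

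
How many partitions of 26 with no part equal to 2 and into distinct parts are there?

95

A full systematic count gives 95.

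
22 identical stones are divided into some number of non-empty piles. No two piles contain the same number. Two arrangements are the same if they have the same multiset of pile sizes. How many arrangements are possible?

There are 89 such partitions.

89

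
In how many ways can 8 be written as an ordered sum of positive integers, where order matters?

128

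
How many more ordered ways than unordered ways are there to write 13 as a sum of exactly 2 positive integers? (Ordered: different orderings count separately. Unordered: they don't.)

6

Compositions: C(12,1) = 12.
Partitions of 13 into exactly 2 parts: 6.
Difference: 12 − 6 = 6.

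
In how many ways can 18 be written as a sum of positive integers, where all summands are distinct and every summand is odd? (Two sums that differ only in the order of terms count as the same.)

5

The partitions of 18 that satisfy the conditions:
17+1
15+3
13+5
11+7
9+5+3+1
That's 5 in total.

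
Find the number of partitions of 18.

385

Counting exhaustively, 385 partitions satisfy the conditions.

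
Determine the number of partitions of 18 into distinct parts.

46

There are too many to list fully; the first 12 (by largest part) are:
18
17,1
16,2
15,3
15,2,1
14,4
14,3,1
13,5
13,4,1
13,3,2
12,6
12,5,1
…and 34 more, for 46 total.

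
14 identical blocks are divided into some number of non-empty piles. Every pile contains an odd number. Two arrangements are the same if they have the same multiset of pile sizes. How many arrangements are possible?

Listing the qualifying partitions of 14:
13,1
11,3
11,1,1,1
9,5
9,3,1,1
9,1,1,1,1,1
7,7
7,5,1,1
7,3,3,1
7,3,1,1,1,1
7,1,1,1,1,1,1,1
5,5,3,1
5,5,1,1,1,1
5,3,3,3
5,3,3,1,1,1
5,3,1,1,1,1,1,1
5,1,1,1,1,1,1,1,1,1
3,3,3,3,1,1
3,3,3,1,1,1,1,1
3,3,1,1,1,1,1,1,1,1
3,1,1,1,1,1,1,1,1,1,1,1
1,1,1,1,1,1,1,1,1,1,1,1,1,1

22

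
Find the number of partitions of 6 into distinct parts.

4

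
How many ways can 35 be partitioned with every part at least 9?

Enumerating:
35
26+9
25+10
24+11
23+12
22+13
21+14
20+15
19+16
18+17
17+9+9
16+10+9
15+11+9
15+10+10
14+12+9
14+11+10
13+13+9
13+12+10
13+11+11
12+12+11
That's 20 in total.

20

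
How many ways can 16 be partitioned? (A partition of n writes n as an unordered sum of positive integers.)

Direct enumeration gives 231 partitions.

231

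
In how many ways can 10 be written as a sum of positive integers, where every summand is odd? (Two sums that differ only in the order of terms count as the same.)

Enumerating:
9 + 1
7 + 3
7 + 1 + 1 + 1
5 + 5
5 + 3 + 1 + 1
5 + 1 + 1 + 1 + 1 + 1
3 + 3 + 3 + 1
3 + 3 + 1 + 1 + 1 + 1
3 + 1 + 1 + 1 + 1 + 1 + 1 + 1
1 + 1 + 1 + 1 + 1 + 1 + 1 + 1 + 1 + 1

10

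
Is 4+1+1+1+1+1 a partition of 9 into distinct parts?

No

The parts sum to 9, and the condition 'all summands are distinct' is violated.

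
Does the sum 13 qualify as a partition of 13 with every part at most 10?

No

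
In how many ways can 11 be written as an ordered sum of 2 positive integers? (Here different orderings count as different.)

A composition of 11 into 2 positive parts is chosen by placing 1 dividers among the 10 gaps between 11 units: C(10,1) = 10.

10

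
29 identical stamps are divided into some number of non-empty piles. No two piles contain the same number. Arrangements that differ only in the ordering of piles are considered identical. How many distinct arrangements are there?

256

Direct enumeration gives 256 partitions.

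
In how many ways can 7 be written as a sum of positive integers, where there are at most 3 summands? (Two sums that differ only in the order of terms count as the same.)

Enumerating:
7
1 + 6
2 + 5
1 + 1 + 5
3 + 4
1 + 2 + 4
1 + 3 + 3
2 + 2 + 3

8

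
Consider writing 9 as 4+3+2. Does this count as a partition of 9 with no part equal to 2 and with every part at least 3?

No

The parts sum to 9, and the condition 'no summand equals 2' is violated.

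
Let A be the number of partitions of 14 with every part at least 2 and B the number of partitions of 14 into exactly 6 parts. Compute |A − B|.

Partitions of 14 with every part at least 2: 34.
Partitions of 14 into exactly 6 parts: 20.
|34 − 20| = 14.

14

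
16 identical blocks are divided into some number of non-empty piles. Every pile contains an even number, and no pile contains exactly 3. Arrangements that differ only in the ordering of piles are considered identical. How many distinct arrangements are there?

22

Enumerating:
16
14+2
12+4
12+2+2
10+6
10+4+2
10+2+2+2
8+8
8+6+2
8+4+4
8+4+2+2
8+2+2+2+2
6+6+4
6+6+2+2
6+4+4+2
6+4+2+2+2
6+2+2+2+2+2
4+4+4+4
4+4+4+2+2
4+4+2+2+2+2
4+2+2+2+2+2+2
2+2+2+2+2+2+2+2
Counting gives 22.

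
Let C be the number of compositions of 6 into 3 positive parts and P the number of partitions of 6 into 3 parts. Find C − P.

Ordered (compositions into 3 parts): C(5,2) = 10.
Partitions of 6 into exactly 3 parts: 3.
Difference: 10 − 3 = 7.

7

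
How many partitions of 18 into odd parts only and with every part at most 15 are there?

45

There are too many to list fully; the first 12 (by largest part) are:
15,3
15,1,1,1
13,5
13,3,1,1
13,1,1,1,1,1
11,7
11,5,1,1
11,3,3,1
11,3,1,1,1,1
11,1,1,1,1,1,1,1
9,9
9,7,1,1
…and 33 more, for 45 total.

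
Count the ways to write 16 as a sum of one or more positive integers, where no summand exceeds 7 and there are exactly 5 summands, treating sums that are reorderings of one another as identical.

25

The partitions of 16 that satisfy the conditions:
1 + 1 + 1 + 6 + 7
1 + 1 + 2 + 5 + 7
1 + 1 + 3 + 4 + 7
1 + 2 + 2 + 4 + 7
1 + 2 + 3 + 3 + 7
2 + 2 + 2 + 3 + 7
1 + 1 + 2 + 6 + 6
1 + 1 + 3 + 5 + 6
1 + 2 + 2 + 5 + 6
1 + 1 + 4 + 4 + 6
1 + 2 + 3 + 4 + 6
2 + 2 + 2 + 4 + 6
1 + 3 + 3 + 3 + 6
2 + 2 + 3 + 3 + 6
1 + 1 + 4 + 5 + 5
1 + 2 + 3 + 5 + 5
2 + 2 + 2 + 5 + 5
1 + 2 + 4 + 4 + 5
1 + 3 + 3 + 4 + 5
2 + 2 + 3 + 4 + 5
2 + 3 + 3 + 3 + 5
1 + 3 + 4 + 4 + 4
2 + 2 + 4 + 4 + 4
2 + 3 + 3 + 4 + 4
3 + 3 + 3 + 3 + 4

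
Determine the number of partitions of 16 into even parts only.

The partitions of 16 that satisfy the conditions:
16
14, 2
12, 4
12, 2, 2
10, 6
10, 4, 2
10, 2, 2, 2
8, 8
8, 6, 2
8, 4, 4
8, 4, 2, 2
8, 2, 2, 2, 2
6, 6, 4
6, 6, 2, 2
6, 4, 4, 2
6, 4, 2, 2, 2
6, 2, 2, 2, 2, 2
4, 4, 4, 4
4, 4, 4, 2, 2
4, 4, 2, 2, 2, 2
4, 2, 2, 2, 2, 2, 2
2, 2, 2, 2, 2, 2, 2, 2

22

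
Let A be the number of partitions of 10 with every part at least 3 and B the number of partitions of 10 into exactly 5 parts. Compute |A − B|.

Partitions of 10 with every part at least 3: 5.
Partitions of 10 into exactly 5 parts: 7.
|5 − 7| = 2.

2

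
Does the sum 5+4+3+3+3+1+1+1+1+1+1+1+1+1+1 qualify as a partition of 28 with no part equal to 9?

Yes

The parts sum to 28, and the condition 'no summand equals 9' holds.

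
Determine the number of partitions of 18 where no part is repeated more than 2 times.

135

Systematic enumeration (by largest part, then next-largest, …) yields 135.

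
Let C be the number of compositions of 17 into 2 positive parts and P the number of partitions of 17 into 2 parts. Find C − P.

8

Compositions: C(16,1) = 16.
Unordered (partitions into 2 parts): 8.
Difference: 16 − 8 = 8.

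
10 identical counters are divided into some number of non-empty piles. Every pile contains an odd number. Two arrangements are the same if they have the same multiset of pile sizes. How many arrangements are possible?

10

Listing the qualifying partitions of 10:
1,9
3,7
1,1,1,7
5,5
1,1,3,5
1,1,1,1,1,5
1,3,3,3
1,1,1,1,3,3
1,1,1,1,1,1,1,3
1,1,1,1,1,1,1,1,1,1
Counting gives 10.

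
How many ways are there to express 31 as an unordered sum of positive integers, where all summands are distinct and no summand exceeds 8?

Enumerating:
1 + 4 + 5 + 6 + 7 + 8
2 + 3 + 5 + 6 + 7 + 8
1 + 2 + 3 + 4 + 6 + 7 + 8
Counting gives 3.

3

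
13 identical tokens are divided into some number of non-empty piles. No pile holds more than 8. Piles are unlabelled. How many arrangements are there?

89

A full systematic count gives 89.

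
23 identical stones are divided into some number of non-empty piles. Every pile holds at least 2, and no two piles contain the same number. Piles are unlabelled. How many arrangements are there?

56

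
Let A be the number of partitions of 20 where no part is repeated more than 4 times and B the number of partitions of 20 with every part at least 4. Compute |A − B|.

385

Partitions of 20 where no part is repeated more than 4 times: 409.
Partitions of 20 with every part at least 4: 24.
|409 − 24| = 385.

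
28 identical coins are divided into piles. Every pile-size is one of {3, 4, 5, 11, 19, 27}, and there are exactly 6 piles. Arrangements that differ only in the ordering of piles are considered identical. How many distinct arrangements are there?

4

Listing the qualifying partitions of 28:
11+5+3+3+3+3
11+4+4+3+3+3
5+5+5+5+5+3
5+5+5+5+4+4
That's 4 in total.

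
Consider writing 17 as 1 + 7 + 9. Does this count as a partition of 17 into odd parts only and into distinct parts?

Yes

The parts sum to 17, and the condition 'every summand is odd' holds; the condition 'all summands are distinct' holds.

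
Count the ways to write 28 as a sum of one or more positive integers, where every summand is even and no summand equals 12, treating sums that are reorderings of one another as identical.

113

There are 113 such partitions.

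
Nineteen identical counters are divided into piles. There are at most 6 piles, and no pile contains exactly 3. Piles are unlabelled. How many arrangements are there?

Direct enumeration gives 134 partitions.

134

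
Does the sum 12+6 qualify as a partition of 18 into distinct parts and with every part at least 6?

The parts sum to 18, and the condition 'all summands are distinct' holds; the condition 'every summand is at least 6' holds.

Yes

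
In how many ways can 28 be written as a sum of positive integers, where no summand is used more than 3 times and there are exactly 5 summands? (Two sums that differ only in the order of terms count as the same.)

Enumerating by decreasing first part gives 285 partitions in all.

285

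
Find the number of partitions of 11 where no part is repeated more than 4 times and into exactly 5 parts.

10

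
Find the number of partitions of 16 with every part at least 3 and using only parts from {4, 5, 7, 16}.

3

The partitions of 16 that satisfy the conditions:
16
7 + 5 + 4
4 + 4 + 4 + 4
Counting gives 3.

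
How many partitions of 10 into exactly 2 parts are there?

5

Listing the qualifying partitions of 10:
9 + 1
8 + 2
7 + 3
6 + 4
5 + 5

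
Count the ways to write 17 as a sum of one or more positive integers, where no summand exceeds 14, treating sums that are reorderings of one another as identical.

Systematic enumeration (by largest part, then next-largest, …) yields 293.

293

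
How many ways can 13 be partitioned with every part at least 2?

24

Enumerating:
13
2 + 11
3 + 10
4 + 9
2 + 2 + 9
5 + 8
2 + 3 + 8
6 + 7
2 + 4 + 7
3 + 3 + 7
2 + 2 + 2 + 7
2 + 5 + 6
3 + 4 + 6
2 + 2 + 3 + 6
3 + 5 + 5
4 + 4 + 5
2 + 2 + 4 + 5
2 + 3 + 3 + 5
2 + 2 + 2 + 2 + 5
2 + 3 + 4 + 4
3 + 3 + 3 + 4
2 + 2 + 2 + 3 + 4
2 + 2 + 3 + 3 + 3
2 + 2 + 2 + 2 + 2 + 3
Counting gives 24.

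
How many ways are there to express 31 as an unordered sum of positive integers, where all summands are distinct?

340

Systematic enumeration (by largest part, then next-largest, …) yields 340.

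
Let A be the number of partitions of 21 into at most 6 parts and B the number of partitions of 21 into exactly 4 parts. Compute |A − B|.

Partitions of 21 into at most 6 parts: 331.
Partitions of 21 into exactly 4 parts: 72.
|331 − 72| = 259.

259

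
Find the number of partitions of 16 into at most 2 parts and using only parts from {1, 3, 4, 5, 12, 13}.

Enumerating:
13 + 3
12 + 4
That's 2 in total.

2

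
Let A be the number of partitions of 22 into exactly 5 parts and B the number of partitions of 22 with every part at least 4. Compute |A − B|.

85

Partitions of 22 into exactly 5 parts: 119.
Partitions of 22 with every part at least 4: 34.
|119 − 34| = 85.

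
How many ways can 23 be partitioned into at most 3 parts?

56

A partial list (first 12 by largest part):
23
1,22
2,21
1,1,21
3,20
1,2,20
4,19
1,3,19
2,2,19
5,18
1,4,18
2,3,18
…and 44 more, for 56 total.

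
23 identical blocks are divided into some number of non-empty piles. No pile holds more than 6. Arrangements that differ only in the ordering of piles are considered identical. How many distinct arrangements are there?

454

There are 454 such partitions.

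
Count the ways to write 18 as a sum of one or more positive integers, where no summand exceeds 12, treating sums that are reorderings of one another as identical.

366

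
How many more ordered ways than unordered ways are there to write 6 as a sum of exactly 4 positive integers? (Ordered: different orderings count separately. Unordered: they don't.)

8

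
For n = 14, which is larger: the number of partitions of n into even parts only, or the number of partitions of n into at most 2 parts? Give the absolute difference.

Partitions of 14 into even parts only: 15.
Partitions of 14 into at most 2 parts: 8.
|15 − 8| = 7.

7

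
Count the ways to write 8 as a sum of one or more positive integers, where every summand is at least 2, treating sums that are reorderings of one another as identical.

The partitions of 8 that satisfy the conditions:
8
2 + 6
3 + 5
4 + 4
2 + 2 + 4
2 + 3 + 3
2 + 2 + 2 + 2

7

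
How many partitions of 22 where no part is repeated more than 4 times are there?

Counting exhaustively, 628 partitions satisfy the conditions.

628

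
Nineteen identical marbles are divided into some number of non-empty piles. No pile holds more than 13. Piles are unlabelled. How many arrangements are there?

471

Direct enumeration gives 471 partitions.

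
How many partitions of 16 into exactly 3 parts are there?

The partitions of 16 that satisfy the conditions:
1+1+14
1+2+13
1+3+12
2+2+12
1+4+11
2+3+11
1+5+10
2+4+10
3+3+10
1+6+9
2+5+9
3+4+9
1+7+8
2+6+8
3+5+8
4+4+8
2+7+7
3+6+7
4+5+7
4+6+6
5+5+6
That's 21 in total.

21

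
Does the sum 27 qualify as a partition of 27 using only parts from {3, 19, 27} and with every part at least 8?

Yes

The parts sum to 27, and the condition 'each summand belongs to {3, 19, 27}' holds; the condition 'every summand is at least 8' holds.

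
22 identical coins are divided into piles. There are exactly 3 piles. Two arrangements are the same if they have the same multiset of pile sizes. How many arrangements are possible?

There are too many to list fully; the first 12 (by largest part) are:
20,1,1
19,2,1
18,3,1
18,2,2
17,4,1
17,3,2
16,5,1
16,4,2
16,3,3
15,6,1
15,5,2
15,4,3
…and 28 more, for 40 total.

40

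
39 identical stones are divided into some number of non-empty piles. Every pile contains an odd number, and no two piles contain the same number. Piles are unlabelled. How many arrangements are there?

A partial list (first 12 by largest part):
39
35+3+1
33+5+1
31+7+1
31+5+3
29+9+1
29+7+3
27+11+1
27+9+3
27+7+5
25+13+1
25+11+3
…and 29 more, for 41 total.

41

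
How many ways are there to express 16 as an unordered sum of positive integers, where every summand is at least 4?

11

They are:
16
12+4
11+5
10+6
9+7
8+8
8+4+4
7+5+4
6+6+4
6+5+5
4+4+4+4
That's 11 in total.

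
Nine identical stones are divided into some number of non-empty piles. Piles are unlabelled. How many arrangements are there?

30

A partial list (first 12 by largest part):
9
8,1
7,2
7,1,1
6,3
6,2,1
6,1,1,1
5,4
5,3,1
5,2,2
5,2,1,1
5,1,1,1,1
…and 18 more, for 30 total.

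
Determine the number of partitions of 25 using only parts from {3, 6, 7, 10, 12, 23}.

10

The partitions of 25 that satisfy the conditions:
12,10,3
12,7,6
12,7,3,3
10,6,6,3
10,6,3,3,3
10,3,3,3,3,3
7,6,6,6
7,6,6,3,3
7,6,3,3,3,3
7,3,3,3,3,3,3
That's 10 in total.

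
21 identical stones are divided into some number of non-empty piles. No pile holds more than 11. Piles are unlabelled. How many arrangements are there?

695

Systematic enumeration (by largest part, then next-largest, …) yields 695.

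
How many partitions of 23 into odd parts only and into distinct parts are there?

9

They are:
23
19, 3, 1
17, 5, 1
15, 7, 1
15, 5, 3
13, 9, 1
13, 7, 3
11, 9, 3
11, 7, 5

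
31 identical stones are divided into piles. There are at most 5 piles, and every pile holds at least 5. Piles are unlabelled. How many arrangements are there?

Counting exhaustively, 79 partitions satisfy the conditions.

79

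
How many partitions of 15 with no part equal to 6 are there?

Systematic enumeration (by largest part, then next-largest, …) yields 146.

146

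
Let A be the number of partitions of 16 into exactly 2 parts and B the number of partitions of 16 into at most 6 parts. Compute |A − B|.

Partitions of 16 into exactly 2 parts: 8.
Partitions of 16 into at most 6 parts: 136.
|8 − 136| = 128.

128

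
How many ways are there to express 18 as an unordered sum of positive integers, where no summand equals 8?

Direct enumeration gives 343 partitions.

343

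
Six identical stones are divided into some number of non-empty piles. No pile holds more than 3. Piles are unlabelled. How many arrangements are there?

Listing the qualifying partitions of 6:
3 + 3
3 + 2 + 1
3 + 1 + 1 + 1
2 + 2 + 2
2 + 2 + 1 + 1
2 + 1 + 1 + 1 + 1
1 + 1 + 1 + 1 + 1 + 1

7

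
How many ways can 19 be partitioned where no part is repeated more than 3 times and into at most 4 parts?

94

Counting exhaustively, 94 partitions satisfy the conditions.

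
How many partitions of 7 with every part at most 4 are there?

Listing the qualifying partitions of 7:
4 + 3
4 + 2 + 1
4 + 1 + 1 + 1
3 + 3 + 1
3 + 2 + 2
3 + 2 + 1 + 1
3 + 1 + 1 + 1 + 1
2 + 2 + 2 + 1
2 + 2 + 1 + 1 + 1
2 + 1 + 1 + 1 + 1 + 1
1 + 1 + 1 + 1 + 1 + 1 + 1
That's 11 in total.

11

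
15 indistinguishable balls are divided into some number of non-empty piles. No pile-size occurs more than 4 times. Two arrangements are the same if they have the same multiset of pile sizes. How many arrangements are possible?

127

Counting exhaustively, 127 partitions satisfy the conditions.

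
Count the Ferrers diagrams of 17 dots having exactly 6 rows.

44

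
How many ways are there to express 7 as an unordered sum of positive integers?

They are:
7
6,1
5,2
5,1,1
4,3
4,2,1
4,1,1,1
3,3,1
3,2,2
3,2,1,1
3,1,1,1,1
2,2,2,1
2,2,1,1,1
2,1,1,1,1,1
1,1,1,1,1,1,1

15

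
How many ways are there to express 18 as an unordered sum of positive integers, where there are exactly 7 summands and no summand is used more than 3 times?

22

Listing the qualifying partitions of 18:
1,1,1,2,2,2,9
1,1,1,2,2,3,8
1,1,1,2,2,4,7
1,1,1,2,3,3,7
1,1,2,2,2,3,7
1,1,1,2,2,5,6
1,1,1,2,3,4,6
1,1,2,2,2,4,6
1,1,1,3,3,3,6
1,1,2,2,3,3,6
1,1,1,2,3,5,5
1,1,2,2,2,5,5
1,1,1,2,4,4,5
1,1,1,3,3,4,5
1,1,2,2,3,4,5
1,1,2,3,3,3,5
1,2,2,2,3,3,5
1,1,1,3,4,4,4
1,1,2,2,4,4,4
1,1,2,3,3,4,4
1,2,2,2,3,4,4
1,2,2,3,3,3,4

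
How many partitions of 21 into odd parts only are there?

Enumerating by decreasing first part gives 76 partitions in all.

76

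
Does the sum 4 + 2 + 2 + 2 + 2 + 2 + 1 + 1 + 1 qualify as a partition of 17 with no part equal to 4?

No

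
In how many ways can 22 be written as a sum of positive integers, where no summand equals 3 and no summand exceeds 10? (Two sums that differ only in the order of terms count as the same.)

384

Direct enumeration gives 384 partitions.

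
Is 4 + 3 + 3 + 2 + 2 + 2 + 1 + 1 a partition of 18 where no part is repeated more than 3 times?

Yes

The parts sum to 18, and the condition 'no summand is used more than 3 times' holds.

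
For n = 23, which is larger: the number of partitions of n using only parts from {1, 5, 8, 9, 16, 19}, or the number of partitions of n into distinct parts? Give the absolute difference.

Partitions of 23 using only parts from {1, 5, 8, 9, 16, 19}: 21.
Partitions of 23 into distinct parts: 104.
|21 − 104| = 83.

83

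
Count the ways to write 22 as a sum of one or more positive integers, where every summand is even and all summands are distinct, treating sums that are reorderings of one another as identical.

They are:
22
20 + 2
18 + 4
16 + 6
16 + 4 + 2
14 + 8
14 + 6 + 2
12 + 10
12 + 8 + 2
12 + 6 + 4
10 + 8 + 4
10 + 6 + 4 + 2

12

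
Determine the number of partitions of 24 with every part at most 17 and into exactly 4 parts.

Systematic enumeration (by largest part, then next-largest, …) yields 101.

101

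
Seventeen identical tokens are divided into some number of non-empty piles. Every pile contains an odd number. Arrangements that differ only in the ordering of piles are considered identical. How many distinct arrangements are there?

38

There are too many to list fully; the first 12 (by largest part) are:
17
15, 1, 1
13, 3, 1
13, 1, 1, 1, 1
11, 5, 1
11, 3, 3
11, 3, 1, 1, 1
11, 1, 1, 1, 1, 1, 1
9, 7, 1
9, 5, 3
9, 5, 1, 1, 1
9, 3, 3, 1, 1
…and 26 more, for 38 total.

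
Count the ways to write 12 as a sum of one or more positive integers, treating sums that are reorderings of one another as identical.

Counting exhaustively, 77 partitions satisfy the conditions.

77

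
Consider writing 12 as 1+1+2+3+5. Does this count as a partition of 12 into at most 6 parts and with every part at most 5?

The parts sum to 12, and the condition 'there are at most 6 summands' holds; the condition 'no summand exceeds 5' holds.

Yes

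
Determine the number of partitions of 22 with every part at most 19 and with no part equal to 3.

508

Direct enumeration gives 508 partitions.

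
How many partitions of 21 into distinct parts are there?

Systematic enumeration (by largest part, then next-largest, …) yields 76.

76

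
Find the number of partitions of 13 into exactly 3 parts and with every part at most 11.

14

They are:
1+1+11
1+2+10
1+3+9
2+2+9
1+4+8
2+3+8
1+5+7
2+4+7
3+3+7
1+6+6
2+5+6
3+4+6
3+5+5
4+4+5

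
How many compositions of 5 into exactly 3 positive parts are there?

Place 2 bars in the 4 internal gaps of a row of 5 dots: C(4,2) = 6.

6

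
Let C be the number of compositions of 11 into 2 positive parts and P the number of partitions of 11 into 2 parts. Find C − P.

5

Compositions: C(10,1) = 10.
Partitions of 11 into exactly 2 parts: 5.
Difference: 10 − 5 = 5.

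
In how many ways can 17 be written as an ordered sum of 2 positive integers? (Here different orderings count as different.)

16

Place 1 bars in the 16 internal gaps of a row of 17 dots: C(16,1) = 16.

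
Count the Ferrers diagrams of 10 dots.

42

A partial list (first 12 by largest part):
10
1 + 9
2 + 8
1 + 1 + 8
3 + 7
1 + 2 + 7
1 + 1 + 1 + 7
4 + 6
1 + 3 + 6
2 + 2 + 6
1 + 1 + 2 + 6
1 + 1 + 1 + 1 + 6
…and 30 more, for 42 total.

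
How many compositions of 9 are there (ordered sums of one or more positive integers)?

There are 8 gaps and each independently is a cut or not, giving 2^8 = 256.

256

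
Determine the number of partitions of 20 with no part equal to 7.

526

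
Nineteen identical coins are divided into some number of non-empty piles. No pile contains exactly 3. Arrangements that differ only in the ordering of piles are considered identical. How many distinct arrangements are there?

259

Systematic enumeration (by largest part, then next-largest, …) yields 259.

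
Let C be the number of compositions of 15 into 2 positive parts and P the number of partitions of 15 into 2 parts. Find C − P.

Ordered (compositions into 2 parts): C(14,1) = 14.
Partitions of 15 into exactly 2 parts: 7.
Difference: 14 − 7 = 7.

7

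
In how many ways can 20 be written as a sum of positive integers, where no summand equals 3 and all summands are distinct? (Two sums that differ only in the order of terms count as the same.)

40

There are too many to list fully; the first 12 (by largest part) are:
20
19 + 1
18 + 2
17 + 2 + 1
16 + 4
15 + 5
15 + 4 + 1
14 + 6
14 + 5 + 1
14 + 4 + 2
13 + 7
13 + 6 + 1
…and 28 more, for 40 total.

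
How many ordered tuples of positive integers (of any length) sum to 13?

There are 12 gaps and each independently is a cut or not, giving 2^12 = 4096.

4096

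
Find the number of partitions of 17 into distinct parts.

There are too many to list fully; the first 12 (by largest part) are:
17
16 + 1
15 + 2
14 + 3
14 + 2 + 1
13 + 4
13 + 3 + 1
12 + 5
12 + 4 + 1
12 + 3 + 2
11 + 6
11 + 5 + 1
…and 26 more, for 38 total.

38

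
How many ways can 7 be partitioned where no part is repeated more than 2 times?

The partitions of 7 that satisfy the conditions:
7
1,6
2,5
1,1,5
3,4
1,2,4
1,3,3
2,2,3
1,1,2,3

9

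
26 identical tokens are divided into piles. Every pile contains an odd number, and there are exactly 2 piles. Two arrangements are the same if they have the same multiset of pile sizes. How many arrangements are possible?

Listing the qualifying partitions of 26:
25,1
23,3
21,5
19,7
17,9
15,11
13,13
That's 7 in total.

7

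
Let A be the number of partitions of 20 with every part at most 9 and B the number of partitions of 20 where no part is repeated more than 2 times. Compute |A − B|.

Partitions of 20 with every part at most 9: 488.
Partitions of 20 where no part is repeated more than 2 times: 202.
|488 − 202| = 286.

286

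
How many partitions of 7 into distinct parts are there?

They are:
7
6, 1
5, 2
4, 3
4, 2, 1

5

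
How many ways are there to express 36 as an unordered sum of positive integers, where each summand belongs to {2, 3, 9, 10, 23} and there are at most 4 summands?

3

Enumerating:
23+10+3
23+9+2+2
9+9+9+9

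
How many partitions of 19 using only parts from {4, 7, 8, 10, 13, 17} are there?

The partitions of 19 that satisfy the conditions:
8,7,4
7,4,4,4
Counting gives 2.

2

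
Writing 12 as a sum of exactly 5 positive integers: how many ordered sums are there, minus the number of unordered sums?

Ordered (compositions into 5 parts): C(11,4) = 330.
Partitions of 12 into exactly 5 parts: 13.
Difference: 330 − 13 = 317.

317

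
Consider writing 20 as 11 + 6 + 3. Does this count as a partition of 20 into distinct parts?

Yes

The parts sum to 20, and the condition 'all summands are distinct' holds.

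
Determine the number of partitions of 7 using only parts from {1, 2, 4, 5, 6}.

9

The partitions of 7 that satisfy the conditions:
6, 1
5, 2
5, 1, 1
4, 2, 1
4, 1, 1, 1
2, 2, 2, 1
2, 2, 1, 1, 1
2, 1, 1, 1, 1, 1
1, 1, 1, 1, 1, 1, 1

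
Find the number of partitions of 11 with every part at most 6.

44

There are too many to list fully; the first 12 (by largest part) are:
6,5
6,4,1
6,3,2
6,3,1,1
6,2,2,1
6,2,1,1,1
6,1,1,1,1,1
5,5,1
5,4,2
5,4,1,1
5,3,3
5,3,2,1
…and 32 more, for 44 total.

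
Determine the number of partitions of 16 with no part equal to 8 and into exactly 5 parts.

There are too many to list fully; the first 12 (by largest part) are:
12 + 1 + 1 + 1 + 1
11 + 2 + 1 + 1 + 1
10 + 3 + 1 + 1 + 1
10 + 2 + 2 + 1 + 1
9 + 4 + 1 + 1 + 1
9 + 3 + 2 + 1 + 1
9 + 2 + 2 + 2 + 1
7 + 6 + 1 + 1 + 1
7 + 5 + 2 + 1 + 1
7 + 4 + 3 + 1 + 1
7 + 4 + 2 + 2 + 1
7 + 3 + 3 + 2 + 1
…and 20 more, for 32 total.

32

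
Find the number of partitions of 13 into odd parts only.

Listing the qualifying partitions of 13:
13
1+1+11
1+3+9
1+1+1+1+9
1+5+7
3+3+7
1+1+1+3+7
1+1+1+1+1+1+7
3+5+5
1+1+1+5+5
1+1+3+3+5
1+1+1+1+1+3+5
1+1+1+1+1+1+1+1+5
1+3+3+3+3
1+1+1+1+3+3+3
1+1+1+1+1+1+1+3+3
1+1+1+1+1+1+1+1+1+1+3
1+1+1+1+1+1+1+1+1+1+1+1+1

18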